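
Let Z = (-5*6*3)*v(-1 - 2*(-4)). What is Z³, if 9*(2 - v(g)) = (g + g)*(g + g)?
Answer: 5639752000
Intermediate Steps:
v(g) = 2 - 4*g²/9 (v(g) = 2 - (g + g)*(g + g)/9 = 2 - 2*g*2*g/9 = 2 - 4*g²/9)
Z = 1780 (Z = (-5*6*3)*(2 - 4*(-1 - 2*(-4))²/9) = (-30*3)*(2 - 4*(-1 + 8)²/9) = -90*(2 - 4/9*7²) = -90*(2 - 4/9*49) = -90*(2 - 196/9) = -90*(-178/9) = 1780)
Z³ = 1780³ = 5639752000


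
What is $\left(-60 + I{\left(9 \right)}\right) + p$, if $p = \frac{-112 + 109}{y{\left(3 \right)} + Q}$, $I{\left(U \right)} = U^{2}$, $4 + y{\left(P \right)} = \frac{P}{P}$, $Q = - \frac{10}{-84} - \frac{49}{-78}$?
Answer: $\frac{4578}{205} \approx 22.332$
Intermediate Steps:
$Q = \frac{68}{91}$ ($Q = \left(-10\right) \left(- \frac{1}{84}\right) - - \frac{49}{78} = \frac{5}{42} + \frac{49}{78} = \frac{68}{91} \approx 0.74725$)
$y{\left(P \right)} = -3$ ($y{\left(P \right)} = -4 + \frac{P}{P} = -4 + 1 = -3$)
$p = \frac{273}{205}$ ($p = \frac{-112 + 109}{-3 + \frac{68}{91}} = - \frac{3}{- \frac{205}{91}} = \left(-3\right) \left(- \frac{91}{205}\right) = \frac{273}{205} \approx 1.3317$)
$\left(-60 + I{\left(9 \right)}\right) + p = \left(-60 + 9^{2}\right) + \frac{273}{205} = \left(-60 + 81\right) + \frac{273}{205} = 21 + \frac{273}{205} = \frac{4578}{205}$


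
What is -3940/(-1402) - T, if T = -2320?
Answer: 1628290/701 ≈ 2322.8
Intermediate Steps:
-3940/(-1402) - T = -3940/(-1402) - 1*(-2320) = -3940*(-1/1402) + 2320 = 1970/701 + 2320 = 1628290/701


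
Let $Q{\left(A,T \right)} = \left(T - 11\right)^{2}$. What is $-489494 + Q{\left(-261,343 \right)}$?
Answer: $-379270$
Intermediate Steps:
$Q{\left(A,T \right)} = \left(-11 + T\right)^{2}$
$-489494 + Q{\left(-261,343 \right)} = -489494 + \left(-11 + 343\right)^{2} = -489494 + 332^{2} = -489494 + 110224 = -379270$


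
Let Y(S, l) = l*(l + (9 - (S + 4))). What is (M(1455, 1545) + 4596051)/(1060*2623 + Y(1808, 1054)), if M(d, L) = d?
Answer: 120987/52393 ≈ 2.3092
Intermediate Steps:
Y(S, l) = l*(5 + l - S) (Y(S, l) = l*(l + (9 - (4 + S))) = l*(l + (9 + (-4 - S))) = l*(l + (5 - S)) = l*(5 + l - S))
(M(1455, 1545) + 4596051)/(1060*2623 + Y(1808, 1054)) = (1455 + 4596051)/(1060*2623 + 1054*(5 + 1054 - 1*1808)) = 4597506/(2780380 + 1054*(5 + 1054 - 1808)) = 4597506/(2780380 + 1054*(-749)) = 4597506/(2780380 - 789446) = 4597506/1990934 = 4597506*(1/1990934) = 120987/52393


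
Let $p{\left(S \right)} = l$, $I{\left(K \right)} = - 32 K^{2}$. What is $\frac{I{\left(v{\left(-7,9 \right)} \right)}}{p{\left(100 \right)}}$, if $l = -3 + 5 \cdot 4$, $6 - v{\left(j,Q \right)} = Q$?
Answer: $- \frac{288}{17} \approx -16.941$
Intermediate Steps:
$v{\left(j,Q \right)} = 6 - Q$
$l = 17$ ($l = -3 + 20 = 17$)
$p{\left(S \right)} = 17$
$\frac{I{\left(v{\left(-7,9 \right)} \right)}}{p{\left(100 \right)}} = \frac{\left(-32\right) \left(6 - 9\right)^{2}}{17} = - 32 \left(6 - 9\right)^{2} \cdot \frac{1}{17} = - 32 \left(-3\right)^{2} \cdot \frac{1}{17} = \left(-32\right) 9 \cdot \frac{1}{17} = \left(-288\right) \frac{1}{17} = - \frac{288}{17}$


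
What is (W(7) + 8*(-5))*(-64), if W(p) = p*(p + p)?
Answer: -3712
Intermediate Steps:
W(p) = 2*p**2 (W(p) = p*(2*p) = 2*p**2)
(W(7) + 8*(-5))*(-64) = (2*7**2 + 8*(-5))*(-64) = (2*49 - 40)*(-64) = (98 - 40)*(-64) = 58*(-64) = -3712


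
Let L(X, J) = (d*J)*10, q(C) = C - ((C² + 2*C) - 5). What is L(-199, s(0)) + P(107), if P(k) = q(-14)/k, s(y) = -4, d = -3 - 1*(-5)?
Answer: -8737/107 ≈ -81.654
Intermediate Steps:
d = 2 (d = -3 + 5 = 2)
q(C) = 5 - C - C² (q(C) = C - (-5 + C² + 2*C) = C + (5 - C² - 2*C) = 5 - C - C²)
L(X, J) = 20*J (L(X, J) = (2*J)*10 = 20*J)
P(k) = -177/k (P(k) = (5 - 1*(-14) - 1*(-14)²)/k = (5 + 14 - 1*196)/k = (5 + 14 - 196)/k = -177/k)
L(-199, s(0)) + P(107) = 20*(-4) - 177/107 = -80 - 177*1/107 = -80 - 177/107 = -8737/107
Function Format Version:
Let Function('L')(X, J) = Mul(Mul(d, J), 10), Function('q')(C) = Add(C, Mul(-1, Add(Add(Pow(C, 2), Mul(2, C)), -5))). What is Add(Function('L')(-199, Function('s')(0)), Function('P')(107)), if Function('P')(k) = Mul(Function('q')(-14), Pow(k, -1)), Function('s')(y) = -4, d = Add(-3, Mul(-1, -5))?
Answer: Rational(-8737, 107) ≈ -81.654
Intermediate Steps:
d = 2 (d = Add(-3, 5) = 2)
Function('q')(C) = Add(5, Mul(-1, C), Mul(-1, Pow(C, 2))) (Function('q')(C) = Add(C, Mul(-1, Add(-5, Pow(C, 2), Mul(2, C)))) = Add(C, Add(5, Mul(-1, Pow(C, 2)), Mul(-2, C))) = Add(5, Mul(-1, C), Mul(-1, Pow(C, 2))))
Function('L')(X, J) = Mul(20, J) (Function('L')(X, J) = Mul(Mul(2, J), 10) = Mul(20, J))
Function('P')(k) = Mul(-177, Pow(k, -1)) (Function('P')(k) = Mul(Add(5, Mul(-1, -14), Mul(-1, Pow(-14, 2))), Pow(k, -1)) = Mul(Add(5, 14, Mul(-1, 196)), Pow(k, -1)) = Mul(Add(5, 14, -196), Pow(k, -1)) = Mul(-177, Pow(k, -1)))
Add(Function('L')(-199, Function('s')(0)), Function('P')(107)) = Add(Mul(20, -4), Mul(-177, Pow(107, -1))) = Add(-80, Mul(-177, Rational(1, 107))) = Add(-80, Rational(-177, 107)) = Rational(-8737, 107)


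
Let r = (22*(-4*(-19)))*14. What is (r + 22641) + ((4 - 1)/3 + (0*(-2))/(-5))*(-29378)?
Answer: 16671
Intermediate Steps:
r = 23408 (r = (22*76)*14 = 1672*14 = 23408)
(r + 22641) + ((4 - 1)/3 + (0*(-2))/(-5))*(-29378) = (23408 + 22641) + ((4 - 1)/3 + (0*(-2))/(-5))*(-29378) = 46049 + (3*(⅓) + 0*(-⅕))*(-29378) = 46049 + (1 + 0)*(-29378) = 46049 + 1*(-29378) = 46049 - 29378 = 16671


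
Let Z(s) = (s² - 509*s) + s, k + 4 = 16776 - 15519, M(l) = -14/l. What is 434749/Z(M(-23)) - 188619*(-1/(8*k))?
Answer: -81233043253/58490040 ≈ -1388.8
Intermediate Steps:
k = 1253 (k = -4 + (16776 - 15519) = -4 + 1257 = 1253)
Z(s) = s² - 508*s
434749/Z(M(-23)) - 188619*(-1/(8*k)) = 434749/(((-14/(-23))*(-508 - 14/(-23)))) - 188619/(1253*(-8)) = 434749/(((-14*(-1/23))*(-508 - 14*(-1/23)))) - 188619/(-10024) = 434749/((14*(-508 + 14/23)/23)) - 188619*(-1/10024) = 434749/(((14/23)*(-11670/23))) + 188619/10024 = 434749/(-163380/529) + 188619/10024 = 434749*(-529/163380) + 188619/10024 = -32854603/23340 + 188619/10024 = -81233043253/58490040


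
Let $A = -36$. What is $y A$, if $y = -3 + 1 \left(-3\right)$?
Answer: $216$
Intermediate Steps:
$y = -6$ ($y = -3 - 3 = -6$)
$y A = \left(-6\right) \left(-36\right) = 216$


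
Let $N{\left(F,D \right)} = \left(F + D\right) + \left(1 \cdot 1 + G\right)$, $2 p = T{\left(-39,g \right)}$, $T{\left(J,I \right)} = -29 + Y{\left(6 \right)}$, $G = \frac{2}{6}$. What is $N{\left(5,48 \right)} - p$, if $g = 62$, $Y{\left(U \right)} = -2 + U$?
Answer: $\frac{401}{6} \approx 66.833$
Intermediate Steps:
$G = \frac{1}{3}$ ($G = 2 \cdot \frac{1}{6} = \frac{1}{3} \approx 0.33333$)
$T{\left(J,I \right)} = -25$ ($T{\left(J,I \right)} = -29 + \left(-2 + 6\right) = -29 + 4 = -25$)
$p = - \frac{25}{2}$ ($p = \frac{1}{2} \left(-25\right) = - \frac{25}{2} \approx -12.5$)
$N{\left(F,D \right)} = \frac{4}{3} + D + F$ ($N{\left(F,D \right)} = \left(F + D\right) + \left(1 \cdot 1 + \frac{1}{3}\right) = \left(D + F\right) + \left(1 + \frac{1}{3}\right) = \left(D + F\right) + \frac{4}{3} = \frac{4}{3} + D + F$)
$N{\left(5,48 \right)} - p = \left(\frac{4}{3} + 48 + 5\right) - - \frac{25}{2} = \frac{163}{3} + \frac{25}{2} = \frac{401}{6}$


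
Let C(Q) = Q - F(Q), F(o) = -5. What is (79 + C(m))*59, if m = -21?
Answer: 3717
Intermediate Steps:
C(Q) = 5 + Q (C(Q) = Q - 1*(-5) = Q + 5 = 5 + Q)
(79 + C(m))*59 = (79 + (5 - 21))*59 = (79 - 16)*59 = 63*59 = 3717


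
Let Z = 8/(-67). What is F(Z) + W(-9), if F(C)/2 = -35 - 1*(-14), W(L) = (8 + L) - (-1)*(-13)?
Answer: -56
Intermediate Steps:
W(L) = -5 + L (W(L) = (8 + L) - 1*13 = (8 + L) - 13 = -5 + L)
Z = -8/67 (Z = 8*(-1/67) = -8/67 ≈ -0.11940)
F(C) = -42 (F(C) = 2*(-35 - 1*(-14)) = 2*(-35 + 14) = 2*(-21) = -42)
F(Z) + W(-9) = -42 + (-5 - 9) = -42 - 14 = -56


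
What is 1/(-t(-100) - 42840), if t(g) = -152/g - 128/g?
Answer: -5/214214 ≈ -2.3341e-5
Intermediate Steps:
t(g) = -280/g
1/(-t(-100) - 42840) = 1/(-(-280)/(-100) - 42840) = 1/(-(-280)*(-1)/100 - 42840) = 1/(-1*14/5 - 42840) = 1/(-14/5 - 42840) = 1/(-214214/5) = -5/214214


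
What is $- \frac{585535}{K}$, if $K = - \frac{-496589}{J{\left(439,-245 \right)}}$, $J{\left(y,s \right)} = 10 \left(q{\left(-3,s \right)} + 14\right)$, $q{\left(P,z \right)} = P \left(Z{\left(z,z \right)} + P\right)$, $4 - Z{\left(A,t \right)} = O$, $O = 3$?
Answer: $- \frac{117107000}{496589} \approx -235.82$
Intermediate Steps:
$Z{\left(A,t \right)} = 1$ ($Z{\left(A,t \right)} = 4 - 3 = 1$)
$q{\left(P,z \right)} = P \left(1 + P\right)$
$J{\left(y,s \right)} = 200$ ($J{\left(y,s \right)} = 10 \left(- 3 \left(1 - 3\right) + 14\right) = 10 \left(\left(-3\right) \left(-2\right) + 14\right) = 10 \left(6 + 14\right) = 10 \cdot 20 = 200$)
$K = \frac{496589}{200}$ ($K = - \frac{-496589}{200} = \left(-1\right) \left(- \frac{496589}{200}\right) = \frac{496589}{200} \approx 2482.9$)
$- \frac{585535}{K} = - \frac{585535}{\frac{496589}{200}} = \left(-585535\right) \frac{200}{496589} = - \frac{117107000}{496589}$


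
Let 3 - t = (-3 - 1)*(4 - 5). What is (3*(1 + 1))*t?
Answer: -6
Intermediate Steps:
t = -1 (t = 3 - (-3 - 1)*(4 - 5) = 3 - (-4)*(-1) = 3 - 1*4 = 3 - 4 = -1)
(3*(1 + 1))*t = (3*(1 + 1))*(-1) = (3*2)*(-1) = 6*(-1) = -6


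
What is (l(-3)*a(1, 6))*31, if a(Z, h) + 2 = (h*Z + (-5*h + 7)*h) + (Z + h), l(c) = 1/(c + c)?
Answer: 3937/6 ≈ 656.17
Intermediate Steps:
l(c) = 1/(2*c)
a(Z, h) = -2 + Z + h + Z*h + h*(7 - 5*h) (a(Z, h) = -2 + ((h*Z + (-5*h + 7)*h) + (Z + h)) = -2 + ((Z*h + (7 - 5*h)*h) + (Z + h)) = -2 + ((Z*h + h*(7 - 5*h)) + (Z + h)) = -2 + (Z + h + Z*h + h*(7 - 5*h)) = -2 + Z + h + Z*h + h*(7 - 5*h))
(l(-3)*a(1, 6))*31 = (((1/2)/(-3))*(-2 + 1 - 5*6**2 + 8*6 + 1*6))*31 = (((1/2)*(-1/3))*(-2 + 1 - 5*36 + 48 + 6))*31 = -(-2 + 1 - 180 + 48 + 6)/6*31 = -1/6*(-127)*31 = (127/6)*31 = 3937/6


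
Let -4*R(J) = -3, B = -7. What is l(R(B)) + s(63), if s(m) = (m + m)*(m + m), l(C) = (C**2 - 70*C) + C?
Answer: 253197/16 ≈ 15825.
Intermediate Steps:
R(J) = 3/4 (R(J) = -1/4*(-3) = 3/4)
l(C) = C**2 - 69*C
s(m) = 4*m**2 (s(m) = (2*m)*(2*m) = 4*m**2)
l(R(B)) + s(63) = 3*(-69 + 3/4)/4 + 4*63**2 = (3/4)*(-273/4) + 4*3969 = -819/16 + 15876 = 253197/16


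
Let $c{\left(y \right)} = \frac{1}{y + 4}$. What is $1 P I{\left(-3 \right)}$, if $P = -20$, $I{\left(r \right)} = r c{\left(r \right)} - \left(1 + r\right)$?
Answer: $20$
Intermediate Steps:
$c{\left(y \right)} = \frac{1}{4 + y}$
$I{\left(r \right)} = -1 - r + \frac{r}{4 + r}$ ($I{\left(r \right)} = \frac{r}{4 + r} - \left(1 + r\right) = -1 - r + \frac{r}{4 + r}$)
$1 P I{\left(-3 \right)} = 1 \left(-20\right) \frac{-3 - \left(1 - 3\right) \left(4 - 3\right)}{4 - 3} = - 20 \frac{-3 - \left(-2\right) 1}{1} = - 20 \cdot 1 \left(-3 + 2\right) = - 20 \cdot 1 \left(-1\right) = \left(-20\right) \left(-1\right) = 20$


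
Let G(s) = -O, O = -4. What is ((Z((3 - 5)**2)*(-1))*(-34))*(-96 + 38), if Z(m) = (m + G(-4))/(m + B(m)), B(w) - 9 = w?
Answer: -928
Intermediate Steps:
B(w) = 9 + w
G(s) = 4 (G(s) = -1*(-4) = 4)
Z(m) = (4 + m)/(9 + 2*m) (Z(m) = (m + 4)/(m + (9 + m)) = (4 + m)/(9 + 2*m))
((Z((3 - 5)**2)*(-1))*(-34))*(-96 + 38) = ((((4 + (3 - 5)**2)/(9 + 2*(3 - 5)**2))*(-1))*(-34))*(-96 + 38) = ((((4 + (-2)**2)/(9 + 2*(-2)**2))*(-1))*(-34))*(-58) = ((((4 + 4)/(9 + 2*4))*(-1))*(-34))*(-58) = (((8/(9 + 8))*(-1))*(-34))*(-58) = (((8/17)*(-1))*(-34))*(-58) = -8/17*(-34)*(-58) = 16*(-58) = -928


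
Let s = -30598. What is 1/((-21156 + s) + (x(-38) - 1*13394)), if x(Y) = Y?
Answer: -1/65186 ≈ -1.5341e-5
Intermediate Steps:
1/((-21156 + s) + (x(-38) - 1*13394)) = 1/((-21156 - 30598) + (-38 - 1*13394)) = 1/(-51754 + (-38 - 13394)) = 1/(-51754 - 13432) = 1/(-65186) = -1/65186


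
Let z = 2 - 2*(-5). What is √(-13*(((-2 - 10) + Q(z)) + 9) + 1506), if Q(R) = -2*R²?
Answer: √5289 ≈ 72.725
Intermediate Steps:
z = 12 (z = 2 + 10 = 12)
√(-13*(((-2 - 10) + Q(z)) + 9) + 1506) = √(-13*(((-2 - 10) - 2*12²) + 9) + 1506) = √(-13*((-12 - 2*144) + 9) + 1506) = √(-13*((-12 - 288) + 9) + 1506) = √(-13*(-300 + 9) + 1506) = √(-13*(-291) + 1506) = √(3783 + 1506) = √5289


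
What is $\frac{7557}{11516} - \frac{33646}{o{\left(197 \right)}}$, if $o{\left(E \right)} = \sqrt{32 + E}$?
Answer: $\frac{7557}{11516} - \frac{33646 \sqrt{229}}{229} \approx -2222.7$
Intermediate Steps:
$\frac{7557}{11516} - \frac{33646}{o{\left(197 \right)}} = \frac{7557}{11516} - \frac{33646}{\sqrt{32 + 197}} = 7557 \cdot \frac{1}{11516} - \frac{33646}{\sqrt{229}} = \frac{7557}{11516} - 33646 \frac{\sqrt{229}}{229} = \frac{7557}{11516} - \frac{33646 \sqrt{229}}{229}$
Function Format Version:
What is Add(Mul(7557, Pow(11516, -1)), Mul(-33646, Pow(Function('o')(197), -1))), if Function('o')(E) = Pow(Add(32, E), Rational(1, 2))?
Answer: Add(Rational(7557, 11516), Mul(Rational(-33646, 229), Pow(229, Rational(1, 2)))) ≈ -2222.7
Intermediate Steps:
Add(Mul(7557, Pow(11516, -1)), Mul(-33646, Pow(Function('o')(197), -1))) = Add(Mul(7557, Pow(11516, -1)), Mul(-33646, Pow(Pow(Add(32, 197), Rational(1, 2)), -1))) = Add(Mul(7557, Rational(1, 11516)), Mul(-33646, Pow(Pow(229, Rational(1, 2)), -1))) = Add(Rational(7557, 11516), Mul(-33646, Mul(Rational(1, 229), Pow(229, Rational(1, 2))))) = Add(Rational(7557, 11516), Mul(Rational(-33646, 229), Pow(229, Rational(1, 2))))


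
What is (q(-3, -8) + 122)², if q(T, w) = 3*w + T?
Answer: 9025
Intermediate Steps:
q(T, w) = T + 3*w
(q(-3, -8) + 122)² = ((-3 + 3*(-8)) + 122)² = ((-3 - 24) + 122)² = (-27 + 122)² = 95² = 9025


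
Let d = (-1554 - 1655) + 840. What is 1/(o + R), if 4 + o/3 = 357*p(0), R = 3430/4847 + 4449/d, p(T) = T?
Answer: -11482543/151229149 ≈ -0.075928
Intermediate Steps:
d = -2369 (d = -3209 + 840 = -2369)
R = -13438633/11482543 (R = 3430/4847 + 4449/(-2369) = 3430*(1/4847) + 4449*(-1/2369) = 3430/4847 - 4449/2369 = -13438633/11482543 ≈ -1.1704)
o = -12 (o = -12 + 3*(357*0) = -12 + 3*0 = -12 + 0 = -12)
1/(o + R) = 1/(-12 - 13438633/11482543) = 1/(-151229149/11482543) = -11482543/151229149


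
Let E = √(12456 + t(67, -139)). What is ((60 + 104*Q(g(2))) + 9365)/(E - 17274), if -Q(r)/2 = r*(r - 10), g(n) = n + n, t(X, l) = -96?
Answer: -41506543/49729786 - 14417*√3090/149189358 ≈ -0.84001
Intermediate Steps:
g(n) = 2*n
E = 2*√3090 (E = √(12456 - 96) = √12360 = 2*√3090 ≈ 111.18)
Q(r) = -2*r*(-10 + r) (Q(r) = -2*r*(r - 10) = -2*r*(-10 + r))
((60 + 104*Q(g(2))) + 9365)/(E - 17274) = ((60 + 104*(2*(2*2)*(10 - 2*2))) + 9365)/(2*√3090 - 17274) = ((60 + 104*(2*4*(10 - 1*4))) + 9365)/(-17274 + 2*√3090) = ((60 + 104*(2*4*(10 - 4))) + 9365)/(-17274 + 2*√3090) = ((60 + 104*(2*4*6)) + 9365)/(-17274 + 2*√3090) = ((60 + 104*48) + 9365)/(-17274 + 2*√3090) = ((60 + 4992) + 9365)/(-17274 + 2*√3090) = (5052 + 9365)/(-17274 + 2*√3090) = 14417/(-17274 + 2*√3090)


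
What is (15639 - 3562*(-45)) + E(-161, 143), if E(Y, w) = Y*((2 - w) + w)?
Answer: 175607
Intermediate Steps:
E(Y, w) = 2*Y (E(Y, w) = Y*2 = 2*Y)
(15639 - 3562*(-45)) + E(-161, 143) = (15639 - 3562*(-45)) + 2*(-161) = (15639 - 1*(-160290)) - 322 = (15639 + 160290) - 322 = 175929 - 322 = 175607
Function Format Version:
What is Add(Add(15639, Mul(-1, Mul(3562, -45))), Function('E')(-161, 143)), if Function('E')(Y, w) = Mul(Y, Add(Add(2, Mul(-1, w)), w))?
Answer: 175607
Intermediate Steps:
Function('E')(Y, w) = Mul(2, Y) (Function('E')(Y, w) = Mul(Y, 2) = Mul(2, Y))
Add(Add(15639, Mul(-1, Mul(3562, -45))), Function('E')(-161, 143)) = Add(Add(15639, Mul(-1, Mul(3562, -45))), Mul(2, -161)) = Add(Add(15639, Mul(-1, -160290)), -322) = Add(Add(15639, 160290), -322) = Add(175929, -322) = 175607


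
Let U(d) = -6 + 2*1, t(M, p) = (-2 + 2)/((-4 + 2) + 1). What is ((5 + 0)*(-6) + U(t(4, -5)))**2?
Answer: 1156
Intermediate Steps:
t(M, p) = 0 (t(M, p) = 0/(-2 + 1) = 0/(-1) = 0*(-1) = 0)
U(d) = -4 (U(d) = -6 + 2 = -4)
((5 + 0)*(-6) + U(t(4, -5)))**2 = ((5 + 0)*(-6) - 4)**2 = (5*(-6) - 4)**2 = (-30 - 4)**2 = (-34)**2 = 1156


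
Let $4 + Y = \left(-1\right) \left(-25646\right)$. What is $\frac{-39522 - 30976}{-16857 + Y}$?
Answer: $- \frac{70498}{8785} \approx -8.0248$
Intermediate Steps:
$Y = 25642$ ($Y = -4 - -25646 = -4 + 25646 = 25642$)
$\frac{-39522 - 30976}{-16857 + Y} = \frac{-39522 - 30976}{-16857 + 25642} = - \frac{70498}{8785}$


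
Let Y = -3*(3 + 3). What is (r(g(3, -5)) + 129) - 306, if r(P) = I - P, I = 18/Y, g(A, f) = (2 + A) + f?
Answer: -178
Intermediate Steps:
g(A, f) = 2 + A + f
Y = -18 (Y = -3*6 = -18)
I = -1 (I = 18/(-18) = 18*(-1/18) = -1)
r(P) = -1 - P
(r(g(3, -5)) + 129) - 306 = ((-1 - (2 + 3 - 5)) + 129) - 306 = ((-1 - 1*0) + 129) - 306 = ((-1 + 0) + 129) - 306 = (-1 + 129) - 306 = 128 - 306 = -178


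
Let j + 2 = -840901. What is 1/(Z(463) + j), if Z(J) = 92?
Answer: -1/840811 ≈ -1.1893e-6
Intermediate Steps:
j = -840903 (j = -2 - 840901 = -840903)
1/(Z(463) + j) = 1/(92 - 840903) = 1/(-840811) = -1/840811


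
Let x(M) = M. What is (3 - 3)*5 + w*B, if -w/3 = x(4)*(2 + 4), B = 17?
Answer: -1224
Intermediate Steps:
w = -72 (w = -12*(2 + 4) = -12*6 = -3*24 = -72)
(3 - 3)*5 + w*B = (3 - 3)*5 - 72*17 = 0*5 - 1224 = 0 - 1224 = -1224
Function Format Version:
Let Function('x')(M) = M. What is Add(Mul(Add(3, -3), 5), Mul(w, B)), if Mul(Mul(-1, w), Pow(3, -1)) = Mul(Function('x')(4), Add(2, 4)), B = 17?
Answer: -1224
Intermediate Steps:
w = -72 (w = Mul(-3, Mul(4, Add(2, 4))) = Mul(-3, Mul(4, 6)) = Mul(-3, 24) = -72)
Add(Mul(Add(3, -3), 5), Mul(w, B)) = Add(Mul(Add(3, -3), 5), Mul(-72, 17)) = Add(Mul(0, 5), -1224) = Add(0, -1224) = -1224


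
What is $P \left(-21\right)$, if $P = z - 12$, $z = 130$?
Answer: $-2478$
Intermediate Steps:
$P = 118$ ($P = 130 - 12 = 118$)
$P \left(-21\right) = 118 \left(-21\right) = -2478$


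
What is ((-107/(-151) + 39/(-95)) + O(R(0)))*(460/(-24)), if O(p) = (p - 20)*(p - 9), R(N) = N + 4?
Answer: -13246574/8607 ≈ -1539.0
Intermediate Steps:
R(N) = 4 + N
O(p) = (-20 + p)*(-9 + p)
((-107/(-151) + 39/(-95)) + O(R(0)))*(460/(-24)) = ((-107/(-151) + 39/(-95)) + (180 + (4 + 0)² - 29*(4 + 0)))*(460/(-24)) = ((-107*(-1/151) + 39*(-1/95)) + (180 + 4² - 29*4))*(460*(-1/24)) = ((107/151 - 39/95) + (180 + 16 - 116))*(-115/6) = (4276/14345 + 80)*(-115/6) = (1151876/14345)*(-115/6) = -13246574/8607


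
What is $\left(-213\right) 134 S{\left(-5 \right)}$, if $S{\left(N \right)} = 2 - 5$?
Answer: $85626$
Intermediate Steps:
$S{\left(N \right)} = -3$ ($S{\left(N \right)} = 2 - 5 = -3$)
$\left(-213\right) 134 S{\left(-5 \right)} = \left(-213\right) 134 \left(-3\right) = \left(-28542\right) \left(-3\right) = 85626$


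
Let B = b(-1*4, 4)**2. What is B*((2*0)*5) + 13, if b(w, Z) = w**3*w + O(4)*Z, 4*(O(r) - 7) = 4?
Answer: 13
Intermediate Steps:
O(r) = 8 (O(r) = 7 + (1/4)*4 = 7 + 1 = 8)
b(w, Z) = w**4 + 8*Z (b(w, Z) = w**3*w + 8*Z = w**4 + 8*Z)
B = 82944 (B = ((-1*4)**4 + 8*4)**2 = ((-4)**4 + 32)**2 = (256 + 32)**2 = 288**2 = 82944)
B*((2*0)*5) + 13 = 82944*((2*0)*5) + 13 = 82944*(0*5) + 13 = 82944*0 + 13 = 0 + 13 = 13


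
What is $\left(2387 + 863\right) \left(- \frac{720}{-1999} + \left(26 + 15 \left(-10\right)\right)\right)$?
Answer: $- \frac{803257000}{1999} \approx -4.0183 \cdot 10^{5}$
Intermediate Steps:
$\left(2387 + 863\right) \left(- \frac{720}{-1999} + \left(26 + 15 \left(-10\right)\right)\right) = 3250 \left(\left(-720\right) \left(- \frac{1}{1999}\right) + \left(26 - 150\right)\right) = 3250 \left(\frac{720}{1999} - 124\right) = 3250 \left(- \frac{247156}{1999}\right) = - \frac{803257000}{1999}$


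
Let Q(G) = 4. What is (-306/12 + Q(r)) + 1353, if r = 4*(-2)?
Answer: 2663/2 ≈ 1331.5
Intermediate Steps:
r = -8
(-306/12 + Q(r)) + 1353 = (-306/12 + 4) + 1353 = (-34*3/4 + 4) + 1353 = (-51/2 + 4) + 1353 = -43/2 + 1353 = 2663/2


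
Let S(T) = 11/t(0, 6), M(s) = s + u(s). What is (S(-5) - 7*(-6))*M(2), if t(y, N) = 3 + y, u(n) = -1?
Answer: 137/3 ≈ 45.667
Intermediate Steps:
M(s) = -1 + s (M(s) = s - 1 = -1 + s)
S(T) = 11/3 (S(T) = 11/(3 + 0) = 11/3)
(S(-5) - 7*(-6))*M(2) = (11/3 - 7*(-6))*(-1 + 2) = (11/3 + 42)*1 = (137/3)*1 = 137/3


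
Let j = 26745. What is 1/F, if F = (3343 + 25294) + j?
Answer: 1/55382 ≈ 1.8056e-5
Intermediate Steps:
F = 55382 (F = (3343 + 25294) + 26745 = 28637 + 26745 = 55382)
1/F = 1/55382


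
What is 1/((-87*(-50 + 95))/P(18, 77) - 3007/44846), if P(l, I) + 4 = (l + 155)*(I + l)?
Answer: -245621542/74993369 ≈ -3.2752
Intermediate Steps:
P(l, I) = -4 + (155 + l)*(I + l) (P(l, I) = -4 + (l + 155)*(I + l) = -4 + (155 + l)*(I + l))
1/((-87*(-50 + 95))/P(18, 77) - 3007/44846) = 1/((-87*(-50 + 95))/(-4 + 18² + 155*77 + 155*18 + 77*18) - 3007/44846) = 1/((-87*45)/(-4 + 324 + 11935 + 2790 + 1386) - 3007*1/44846) = 1/(-3915/16431 - 3007/44846) = 1/(-3915*1/16431 - 3007/44846) = 1/(-1305/5477 - 3007/44846) = 1/(-74993369/245621542) = -245621542/74993369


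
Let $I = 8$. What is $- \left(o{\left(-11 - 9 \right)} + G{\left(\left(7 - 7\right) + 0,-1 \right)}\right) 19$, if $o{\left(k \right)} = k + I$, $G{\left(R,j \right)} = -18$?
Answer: $570$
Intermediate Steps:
$o{\left(k \right)} = 8 + k$ ($o{\left(k \right)} = k + 8 = 8 + k$)
$- \left(o{\left(-11 - 9 \right)} + G{\left(\left(7 - 7\right) + 0,-1 \right)}\right) 19 = - \left(\left(8 - 20\right) - 18\right) 19 = - \left(-12 - 18\right) 19 = - \left(-30\right) 19 = \left(-1\right) \left(-570\right) = 570$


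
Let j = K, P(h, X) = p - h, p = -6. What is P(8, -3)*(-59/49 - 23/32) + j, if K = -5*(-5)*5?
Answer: 17015/112 ≈ 151.92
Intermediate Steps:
K = 125 (K = 25*5 = 125)
P(h, X) = -6 - h
j = 125
P(8, -3)*(-59/49 - 23/32) + j = (-6 - 1*8)*(-59/49 - 23/32) + 125 = (-6 - 8)*(-59*1/49 - 23*1/32) + 125 = -14*(-59/49 - 23/32) + 125 = -14*(-3015/1568) + 125 = 3015/112 + 125 = 17015/112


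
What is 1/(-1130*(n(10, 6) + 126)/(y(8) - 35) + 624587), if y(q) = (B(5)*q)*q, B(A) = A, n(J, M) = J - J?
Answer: 19/11857661 ≈ 1.6023e-6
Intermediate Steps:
n(J, M) = 0
y(q) = 5*q² (y(q) = (5*q)*q = 5*q²)
1/(-1130*(n(10, 6) + 126)/(y(8) - 35) + 624587) = 1/(-1130*(0 + 126)/(5*8² - 35) + 624587) = 1/(-142380/(5*64 - 35) + 624587) = 1/(-142380/(320 - 35) + 624587) = 1/(-142380/285 + 624587) = 1/(-1130*42/95 + 624587) = 1/(-9492/19 + 624587) = 1/(11857661/19) = 19/11857661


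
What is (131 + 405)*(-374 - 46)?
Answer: -225120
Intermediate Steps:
(131 + 405)*(-374 - 46) = 536*(-420) = -225120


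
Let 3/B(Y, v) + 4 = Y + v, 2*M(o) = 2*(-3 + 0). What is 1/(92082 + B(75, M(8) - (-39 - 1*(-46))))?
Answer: 61/5617005 ≈ 1.0860e-5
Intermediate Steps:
M(o) = -3 (M(o) = (2*(-3 + 0))/2 = (2*(-3))/2 = (½)*(-6) = -3)
B(Y, v) = 3/(-4 + Y + v) (B(Y, v) = 3/(-4 + (Y + v)) = 3/(-4 + Y + v))
1/(92082 + B(75, M(8) - (-39 - 1*(-46)))) = 1/(92082 + 3/(-4 + 75 + (-3 - (-39 - 1*(-46))))) = 1/(92082 + 3/(-4 + 75 + (-3 - (-39 + 46)))) = 1/(92082 + 3/(-4 + 75 + (-3 - 1*7))) = 1/(92082 + 3/(-4 + 75 + (-3 - 7))) = 1/(92082 + 3/(-4 + 75 - 10)) = 1/(92082 + 3/61) = 1/(5617005/61) = 61/5617005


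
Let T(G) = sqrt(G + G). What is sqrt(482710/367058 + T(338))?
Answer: sqrt(920050881661)/183529 ≈ 5.2264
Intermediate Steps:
T(G) = sqrt(2)*sqrt(G) (T(G) = sqrt(2*G) = sqrt(2)*sqrt(G))
sqrt(482710/367058 + T(338)) = sqrt(482710/367058 + sqrt(2)*sqrt(338)) = sqrt(482710*(1/367058) + sqrt(2)*(13*sqrt(2))) = sqrt(241355/183529 + 26) = sqrt(5013109/183529) = sqrt(920050881661)/183529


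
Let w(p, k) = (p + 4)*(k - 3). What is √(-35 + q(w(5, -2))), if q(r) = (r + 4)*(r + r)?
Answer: √3655 ≈ 60.457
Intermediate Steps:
w(p, k) = (-3 + k)*(4 + p) (w(p, k) = (4 + p)*(-3 + k) = (-3 + k)*(4 + p))
q(r) = 2*r*(4 + r) (q(r) = (4 + r)*(2*r) = 2*r*(4 + r))
√(-35 + q(w(5, -2))) = √(-35 + 2*(-12 - 3*5 + 4*(-2) - 2*5)*(4 + (-12 - 3*5 + 4*(-2) - 2*5))) = √(-35 + 2*(-12 - 15 - 8 - 10)*(4 + (-12 - 15 - 8 - 10))) = √(-35 + 2*(-45)*(4 - 45)) = √(-35 + 2*(-45)*(-41)) = √(-35 + 3690) = √3655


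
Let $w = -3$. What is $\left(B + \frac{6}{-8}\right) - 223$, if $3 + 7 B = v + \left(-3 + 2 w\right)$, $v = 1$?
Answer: $- \frac{6309}{28} \approx -225.32$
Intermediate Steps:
$B = - \frac{11}{7}$ ($B = - \frac{3}{7} + \frac{1 + \left(-3 + 2 \left(-3\right)\right)}{7} = - \frac{3}{7} + \frac{1 - 9}{7} = - \frac{3}{7} + \frac{1}{7} \left(-8\right) = - \frac{3}{7} - \frac{8}{7} = - \frac{11}{7} \approx -1.5714$)
$\left(B + \frac{6}{-8}\right) - 223 = \left(- \frac{11}{7} + \frac{6}{-8}\right) - 223 = \left(- \frac{11}{7} + 6 \left(- \frac{1}{8}\right)\right) - 223 = \left(- \frac{11}{7} - \frac{3}{4}\right) - 223 = - \frac{65}{28} - 223 = - \frac{6309}{28}$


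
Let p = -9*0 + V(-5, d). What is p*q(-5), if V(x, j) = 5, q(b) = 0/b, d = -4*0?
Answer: 0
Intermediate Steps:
d = 0
q(b) = 0
p = 5 (p = -9*0 + 5 = 0 + 5 = 5)
p*q(-5) = 5*0 = 0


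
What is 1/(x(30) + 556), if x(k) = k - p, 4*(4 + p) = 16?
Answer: 1/586 ≈ 0.0017065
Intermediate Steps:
p = 0 (p = -4 + (¼)*16 = -4 + 4 = 0)
x(k) = k (x(k) = k - 1*0 = k + 0 = k)
1/(x(30) + 556) = 1/(30 + 556) = 1/586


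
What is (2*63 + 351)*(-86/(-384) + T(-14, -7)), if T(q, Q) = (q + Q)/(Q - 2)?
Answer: 78069/64 ≈ 1219.8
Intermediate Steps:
T(q, Q) = (Q + q)/(-2 + Q)
(2*63 + 351)*(-86/(-384) + T(-14, -7)) = (2*63 + 351)*(-86/(-384) + (-7 - 14)/(-2 - 7)) = (126 + 351)*(-86*(-1/384) - 21/(-9)) = 477*(43/192 - ⅑*(-21)) = 477*(43/192 + 7/3) = 477*(491/192) = 78069/64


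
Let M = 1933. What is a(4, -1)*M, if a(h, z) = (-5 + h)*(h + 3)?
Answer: -13531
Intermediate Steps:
a(h, z) = (-5 + h)*(3 + h)
a(4, -1)*M = (-15 + 4² - 2*4)*1933 = (-15 + 16 - 8)*1933 = -7*1933 = -13531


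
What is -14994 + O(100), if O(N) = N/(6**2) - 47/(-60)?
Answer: -2698279/180 ≈ -14990.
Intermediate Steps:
O(N) = 47/60 + N/36 (O(N) = N/36 - 47*(-1/60) = N*(1/36) + 47/60 = N/36 + 47/60 = 47/60 + N/36)
-14994 + O(100) = -14994 + (47/60 + (1/36)*100) = -14994 + (47/60 + 25/9) = -14994 + 641/180 = -2698279/180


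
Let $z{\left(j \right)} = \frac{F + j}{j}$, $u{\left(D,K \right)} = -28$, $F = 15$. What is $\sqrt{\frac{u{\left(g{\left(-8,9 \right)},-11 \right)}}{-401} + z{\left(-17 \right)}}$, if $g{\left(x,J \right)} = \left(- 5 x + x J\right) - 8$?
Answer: $\frac{3 \sqrt{968014}}{6817} \approx 0.43298$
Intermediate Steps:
$g{\left(x,J \right)} = -8 - 5 x + J x$ ($g{\left(x,J \right)} = \left(- 5 x + J x\right) - 8 = -8 - 5 x + J x$)
$z{\left(j \right)} = \frac{15 + j}{j}$
$\sqrt{\frac{u{\left(g{\left(-8,9 \right)},-11 \right)}}{-401} + z{\left(-17 \right)}} = \sqrt{- \frac{28}{-401} + \frac{15 - 17}{-17}} = \sqrt{\left(-28\right) \left(- \frac{1}{401}\right) - - \frac{2}{17}} = \sqrt{\frac{28}{401} + \frac{2}{17}} = \sqrt{\frac{1278}{6817}} = \frac{3 \sqrt{968014}}{6817}$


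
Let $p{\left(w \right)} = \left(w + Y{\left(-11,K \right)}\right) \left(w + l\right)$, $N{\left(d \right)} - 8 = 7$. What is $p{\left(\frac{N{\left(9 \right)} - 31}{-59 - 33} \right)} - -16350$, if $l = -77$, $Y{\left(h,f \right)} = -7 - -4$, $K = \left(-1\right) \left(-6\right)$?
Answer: $\frac{8764005}{529} \approx 16567.0$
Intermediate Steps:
$N{\left(d \right)} = 15$ ($N{\left(d \right)} = 8 + 7 = 15$)
$K = 6$
$Y{\left(h,f \right)} = -3$ ($Y{\left(h,f \right)} = -7 + 4 = -3$)
$p{\left(w \right)} = \left(-77 + w\right) \left(-3 + w\right)$ ($p{\left(w \right)} = \left(w - 3\right) \left(w - 77\right) = \left(-3 + w\right) \left(-77 + w\right) = \left(-77 + w\right) \left(-3 + w\right)$)
$p{\left(\frac{N{\left(9 \right)} - 31}{-59 - 33} \right)} - -16350 = \left(231 + \left(\frac{15 - 31}{-59 - 33}\right)^{2} - 80 \frac{15 - 31}{-59 - 33}\right) - -16350 = \left(231 + \left(- \frac{16}{-92}\right)^{2} - 80 \left(- \frac{16}{-92}\right)\right) + 16350 = \left(231 + \left(\left(-16\right) \left(- \frac{1}{92}\right)\right)^{2} - 80 \left(\left(-16\right) \left(- \frac{1}{92}\right)\right)\right) + 16350 = \left(231 + \left(\frac{4}{23}\right)^{2} - \frac{320}{23}\right) + 16350 = \left(231 + \frac{16}{529} - \frac{320}{23}\right) + 16350 = \frac{114855}{529} + 16350 = \frac{8764005}{529}$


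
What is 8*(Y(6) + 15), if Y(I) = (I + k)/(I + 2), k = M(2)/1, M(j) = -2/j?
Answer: 125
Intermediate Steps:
k = -1 (k = -2/2/1 = -2*1/2*1 = -1*1 = -1)
Y(I) = (-1 + I)/(2 + I) (Y(I) = (I - 1)/(I + 2) = (-1 + I)/(2 + I))
8*(Y(6) + 15) = 8*((-1 + 6)/(2 + 6) + 15) = 8*(5/8 + 15) = 8*(125/8) = 125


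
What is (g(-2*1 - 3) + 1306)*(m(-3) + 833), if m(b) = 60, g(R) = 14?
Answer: 1178760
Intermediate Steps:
(g(-2*1 - 3) + 1306)*(m(-3) + 833) = (14 + 1306)*(60 + 833) = 1320*893 = 1178760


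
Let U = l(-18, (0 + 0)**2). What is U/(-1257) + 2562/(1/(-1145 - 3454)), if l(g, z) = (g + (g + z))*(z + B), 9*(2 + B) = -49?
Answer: -14810776234/1257 ≈ -1.1783e+7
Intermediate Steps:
B = -67/9 (B = -2 + (1/9)*(-49) = -2 - 49/9 = -67/9 ≈ -7.4444)
l(g, z) = (-67/9 + z)*(z + 2*g) (l(g, z) = (g + (g + z))*(z - 67/9) = (z + 2*g)*(-67/9 + z) = (-67/9 + z)*(z + 2*g))
U = 268 (U = ((0 + 0)**2)**2 - 134/9*(-18) - 67*(0 + 0)**2/9 + 2*(-18)*(0 + 0)**2 = (0**2)**2 + 268 - 67/9*0**2 + 2*(-18)*0**2 = 0**2 + 268 - 67/9*0 + 2*(-18)*0 = 0 + 268 + 0 + 0 = 268)
U/(-1257) + 2562/(1/(-1145 - 3454)) = 268/(-1257) + 2562/(1/(-1145 - 3454)) = 268*(-1/1257) + 2562/(1/(-4599)) = -268/1257 + 2562/(-1/4599) = -268/1257 + 2562*(-4599) = -268/1257 - 11782638 = -14810776234/1257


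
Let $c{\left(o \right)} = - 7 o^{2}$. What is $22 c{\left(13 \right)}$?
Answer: $-26026$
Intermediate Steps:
$22 c{\left(13 \right)} = 22 \left(- 7 \cdot 13^{2}\right) = 22 \left(\left(-7\right) 169\right) = 22 \left(-1183\right) = -26026$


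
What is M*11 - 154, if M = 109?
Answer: 1045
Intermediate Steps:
M*11 - 154 = 109*11 - 154 = 1199 - 154 = 1045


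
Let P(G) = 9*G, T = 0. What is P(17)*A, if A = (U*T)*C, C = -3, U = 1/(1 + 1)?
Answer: 0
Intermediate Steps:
U = ½ (U = 1/2 = ½ ≈ 0.50000)
A = 0 (A = ((½)*0)*(-3) = 0*(-3) = 0)
P(17)*A = (9*17)*0 = 153*0 = 0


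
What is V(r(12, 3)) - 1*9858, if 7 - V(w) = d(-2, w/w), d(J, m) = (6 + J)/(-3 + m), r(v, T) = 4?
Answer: -9849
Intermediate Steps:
d(J, m) = (6 + J)/(-3 + m)
V(w) = 9 (V(w) = 7 - (6 - 2)/(-3 + w/w) = 7 - 4/(-3 + 1) = 7 - 4/(-2) = 7 - (-1)*4/2 = 7 - 1*(-2) = 7 + 2 = 9)
V(r(12, 3)) - 1*9858 = 9 - 1*9858 = 9 - 9858 = -9849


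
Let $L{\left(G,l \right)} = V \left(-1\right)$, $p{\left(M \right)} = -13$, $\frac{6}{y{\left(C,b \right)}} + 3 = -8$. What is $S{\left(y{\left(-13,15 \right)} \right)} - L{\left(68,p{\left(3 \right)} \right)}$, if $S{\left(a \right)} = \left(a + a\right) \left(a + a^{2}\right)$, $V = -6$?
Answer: $- \frac{7626}{1331} \approx -5.7295$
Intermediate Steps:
$y{\left(C,b \right)} = - \frac{6}{11}$ ($y{\left(C,b \right)} = \frac{6}{-3 - 8} = \frac{6}{-11} = 6 \left(- \frac{1}{11}\right) = - \frac{6}{11}$)
$L{\left(G,l \right)} = 6$ ($L{\left(G,l \right)} = \left(-6\right) \left(-1\right) = 6$)
$S{\left(a \right)} = 2 a \left(a + a^{2}\right)$
$S{\left(y{\left(-13,15 \right)} \right)} - L{\left(68,p{\left(3 \right)} \right)} = 2 \left(- \frac{6}{11}\right)^{2} \left(1 - \frac{6}{11}\right) - 6 = 2 \cdot \frac{36}{121} \cdot \frac{5}{11} - 6 = \frac{360}{1331} - 6 = - \frac{7626}{1331}$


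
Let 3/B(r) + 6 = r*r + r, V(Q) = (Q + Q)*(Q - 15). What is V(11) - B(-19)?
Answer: -9857/112 ≈ -88.009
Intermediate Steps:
V(Q) = 2*Q*(-15 + Q) (V(Q) = (2*Q)*(-15 + Q) = 2*Q*(-15 + Q))
B(r) = 3/(-6 + r + r²) (B(r) = 3/(-6 + (r*r + r)) = 3/(-6 + (r² + r)) = 3/(-6 + (r + r²)) = 3/(-6 + r + r²))
V(11) - B(-19) = 2*11*(-15 + 11) - 3/(-6 - 19 + (-19)²) = 2*11*(-4) - 3/(-6 - 19 + 361) = -88 - 3/336 = -88 - 1*1/112 = -88 - 1/112 = -9857/112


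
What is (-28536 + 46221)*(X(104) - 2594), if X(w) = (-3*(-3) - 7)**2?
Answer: -45804150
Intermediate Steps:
X(w) = 4 (X(w) = (9 - 7)**2 = 2**2 = 4)
(-28536 + 46221)*(X(104) - 2594) = (-28536 + 46221)*(4 - 2594) = 17685*(-2590) = -45804150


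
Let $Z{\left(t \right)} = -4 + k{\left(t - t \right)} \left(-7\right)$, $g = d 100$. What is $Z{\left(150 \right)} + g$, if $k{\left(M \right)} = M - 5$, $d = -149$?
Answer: $-14869$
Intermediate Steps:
$k{\left(M \right)} = -5 + M$
$g = -14900$ ($g = \left(-149\right) 100 = -14900$)
$Z{\left(t \right)} = 31$ ($Z{\left(t \right)} = -4 + \left(-5 + \left(t - t\right)\right) \left(-7\right) = -4 + \left(-5 + 0\right) \left(-7\right) = -4 - -35 = -4 + 35 = 31$)
$Z{\left(150 \right)} + g = 31 - 14900 = -14869$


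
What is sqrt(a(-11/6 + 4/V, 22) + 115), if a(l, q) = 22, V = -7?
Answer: sqrt(137) ≈ 11.705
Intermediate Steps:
sqrt(a(-11/6 + 4/V, 22) + 115) = sqrt(22 + 115) = sqrt(137)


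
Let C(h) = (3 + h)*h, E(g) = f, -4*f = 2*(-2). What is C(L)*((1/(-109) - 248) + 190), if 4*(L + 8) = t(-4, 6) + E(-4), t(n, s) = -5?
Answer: -341442/109 ≈ -3132.5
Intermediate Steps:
f = 1 (f = -(-2)/2 = -¼*(-4) = 1)
E(g) = 1
L = -9 (L = -8 + (-5 + 1)/4 = -8 + (¼)*(-4) = -8 - 1 = -9)
C(h) = h*(3 + h)
C(L)*((1/(-109) - 248) + 190) = (-9*(3 - 9))*((1/(-109) - 248) + 190) = (-9*(-6))*((-1/109 - 248) + 190) = 54*(-27033/109 + 190) = 54*(-6323/109) = -341442/109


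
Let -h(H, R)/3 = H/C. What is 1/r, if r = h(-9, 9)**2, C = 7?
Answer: 49/729 ≈ 0.067215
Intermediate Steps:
h(H, R) = -3*H/7
r = 729/49 (r = (-3/7*(-9))**2 = (27/7)**2 = 729/49 ≈ 14.878)
1/r = 1/(729/49) = 49/729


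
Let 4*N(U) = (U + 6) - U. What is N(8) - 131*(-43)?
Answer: 11269/2 ≈ 5634.5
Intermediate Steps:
N(U) = 3/2 (N(U) = ((U + 6) - U)/4 = ((6 + U) - U)/4 = (¼)*6 = 3/2)
N(8) - 131*(-43) = 3/2 - 131*(-43) = 3/2 + 5633 = 11269/2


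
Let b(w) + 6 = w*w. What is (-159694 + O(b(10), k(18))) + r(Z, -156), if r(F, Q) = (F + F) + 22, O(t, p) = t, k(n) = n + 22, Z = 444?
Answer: -158690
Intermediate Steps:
b(w) = -6 + w² (b(w) = -6 + w*w = -6 + w²)
k(n) = 22 + n
r(F, Q) = 22 + 2*F (r(F, Q) = 2*F + 22 = 22 + 2*F)
(-159694 + O(b(10), k(18))) + r(Z, -156) = (-159694 + (-6 + 10²)) + (22 + 2*444) = (-159694 + (-6 + 100)) + (22 + 888) = (-159694 + 94) + 910 = -159600 + 910 = -158690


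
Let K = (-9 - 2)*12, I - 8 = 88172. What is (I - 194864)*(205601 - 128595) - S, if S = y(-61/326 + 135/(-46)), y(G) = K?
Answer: -8215307972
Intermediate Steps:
I = 88180 (I = 8 + 88172 = 88180)
K = -132 (K = -11*12 = -132)
y(G) = -132
S = -132
(I - 194864)*(205601 - 128595) - S = (88180 - 194864)*(205601 - 128595) - 1*(-132) = -106684*77006 + 132 = -8215308104 + 132 = -8215307972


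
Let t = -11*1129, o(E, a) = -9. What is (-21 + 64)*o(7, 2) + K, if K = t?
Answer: -12806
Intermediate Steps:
t = -12419
K = -12419
(-21 + 64)*o(7, 2) + K = (-21 + 64)*(-9) - 12419 = 43*(-9) - 12419 = -387 - 12419 = -12806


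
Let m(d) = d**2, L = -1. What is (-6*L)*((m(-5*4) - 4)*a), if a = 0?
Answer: 0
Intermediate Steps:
(-6*L)*((m(-5*4) - 4)*a) = (-6*(-1))*(((-5*4)**2 - 4)*0) = 6*(((-20)**2 - 4)*0) = 6*((400 - 4)*0) = 6*(396*0) = 6*0 = 0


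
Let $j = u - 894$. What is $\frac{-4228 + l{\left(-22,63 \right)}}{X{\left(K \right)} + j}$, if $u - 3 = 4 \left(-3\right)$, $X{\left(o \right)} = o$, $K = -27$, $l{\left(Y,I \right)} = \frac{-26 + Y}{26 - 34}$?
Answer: $\frac{2111}{465} \approx 4.5398$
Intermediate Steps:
$l{\left(Y,I \right)} = \frac{13}{4} - \frac{Y}{8}$ ($l{\left(Y,I \right)} = \frac{-26 + Y}{-8} = \left(-26 + Y\right) \left(- \frac{1}{8}\right) = \frac{13}{4} - \frac{Y}{8}$)
$u = -9$ ($u = 3 + 4 \left(-3\right) = 3 - 12 = -9$)
$j = -903$ ($j = -9 - 894 = -903$)
$\frac{-4228 + l{\left(-22,63 \right)}}{X{\left(K \right)} + j} = \frac{-4228 + \left(\frac{13}{4} - - \frac{11}{4}\right)}{-27 - 903} = \frac{-4228 + \left(\frac{13}{4} + \frac{11}{4}\right)}{-930} = \left(-4228 + 6\right) \left(- \frac{1}{930}\right) = \left(-4222\right) \left(- \frac{1}{930}\right) = \frac{2111}{465}$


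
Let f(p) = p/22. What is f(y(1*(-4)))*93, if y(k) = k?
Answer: -186/11 ≈ -16.909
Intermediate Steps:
f(p) = p/22 (f(p) = p*(1/22) = p/22)
f(y(1*(-4)))*93 = ((1*(-4))/22)*93 = ((1/22)*(-4))*93 = -2/11*93 = -186/11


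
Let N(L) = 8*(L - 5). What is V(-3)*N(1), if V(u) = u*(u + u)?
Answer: -576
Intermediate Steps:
V(u) = 2*u² (V(u) = u*(2*u) = 2*u²)
N(L) = -40 + 8*L (N(L) = 8*(-5 + L) = -40 + 8*L)
V(-3)*N(1) = (2*(-3)²)*(-40 + 8*1) = (2*9)*(-40 + 8) = 18*(-32) = -576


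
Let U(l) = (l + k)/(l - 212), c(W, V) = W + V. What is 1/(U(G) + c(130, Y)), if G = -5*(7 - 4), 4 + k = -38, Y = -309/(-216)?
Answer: 16344/2152205 ≈ 0.0075941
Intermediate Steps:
Y = 103/72 (Y = -309*(-1/216) = 103/72 ≈ 1.4306)
k = -42 (k = -4 - 38 = -42)
G = -15 (G = -5*3 = -15)
c(W, V) = V + W
U(l) = (-42 + l)/(-212 + l) (U(l) = (l - 42)/(l - 212) = (-42 + l)/(-212 + l))
1/(U(G) + c(130, Y)) = 1/((-42 - 15)/(-212 - 15) + (103/72 + 130)) = 1/(-57/(-227) + 9463/72) = 1/(-1/227*(-57) + 9463/72) = 1/(57/227 + 9463/72) = 1/(2152205/16344) = 16344/2152205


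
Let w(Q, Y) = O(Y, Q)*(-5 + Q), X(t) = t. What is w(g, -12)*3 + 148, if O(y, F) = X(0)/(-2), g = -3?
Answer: 148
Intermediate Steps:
O(y, F) = 0 (O(y, F) = 0/(-2) = 0*(-1/2) = 0)
w(Q, Y) = 0 (w(Q, Y) = 0*(-5 + Q) = 0)
w(g, -12)*3 + 148 = 0*3 + 148 = 0 + 148 = 148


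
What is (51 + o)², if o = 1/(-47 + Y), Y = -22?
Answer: 12376324/4761 ≈ 2599.5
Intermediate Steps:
o = -1/69 (o = 1/(-47 - 22) = 1/(-69) = -1/69 ≈ -0.014493)
(51 + o)² = (51 - 1/69)² = (3518/69)² = 12376324/4761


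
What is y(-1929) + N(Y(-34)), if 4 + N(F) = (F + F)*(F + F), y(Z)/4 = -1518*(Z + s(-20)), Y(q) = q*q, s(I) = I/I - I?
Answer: 16930716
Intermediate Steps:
s(I) = 1 - I
Y(q) = q²
y(Z) = -127512 - 6072*Z (y(Z) = 4*(-1518*(Z + (1 - 1*(-20)))) = 4*(-1518*(Z + (1 + 20))) = 4*(-1518*(Z + 21)) = 4*(-1518*(21 + Z)) = 4*(-31878 - 1518*Z) = -127512 - 6072*Z)
N(F) = -4 + 4*F² (N(F) = -4 + (F + F)*(F + F) = -4 + (2*F)*(2*F) = -4 + 4*F²)
y(-1929) + N(Y(-34)) = (-127512 - 6072*(-1929)) + (-4 + 4*((-34)²)²) = (-127512 + 11712888) + (-4 + 4*1156²) = 11585376 + (-4 + 4*1336336) = 11585376 + (-4 + 5345344) = 11585376 + 5345340 = 16930716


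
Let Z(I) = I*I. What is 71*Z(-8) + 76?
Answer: 4620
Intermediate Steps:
Z(I) = I**2
71*Z(-8) + 76 = 71*(-8)**2 + 76 = 71*64 + 76 = 4544 + 76 = 4620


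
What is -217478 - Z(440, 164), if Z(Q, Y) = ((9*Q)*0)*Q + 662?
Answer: -218140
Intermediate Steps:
Z(Q, Y) = 662 (Z(Q, Y) = 0*Q + 662 = 0 + 662 = 662)
-217478 - Z(440, 164) = -217478 - 1*662 = -217478 - 662 = -218140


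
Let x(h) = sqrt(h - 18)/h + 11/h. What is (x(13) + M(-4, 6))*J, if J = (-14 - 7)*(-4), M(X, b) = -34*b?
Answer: -221844/13 + 84*I*sqrt(5)/13 ≈ -17065.0 + 14.448*I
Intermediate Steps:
x(h) = 11/h + sqrt(-18 + h)/h (x(h) = sqrt(-18 + h)/h + 11/h = 11/h + sqrt(-18 + h)/h)
J = 84 (J = -21*(-4) = 84)
(x(13) + M(-4, 6))*J = ((11 + sqrt(-18 + 13))/13 - 34*6)*84 = ((11 + sqrt(-5))/13 - 204)*84 = ((11 + I*sqrt(5))/13 - 204)*84 = ((11/13 + I*sqrt(5)/13) - 204)*84 = (-2641/13 + I*sqrt(5)/13)*84 = -221844/13 + 84*I*sqrt(5)/13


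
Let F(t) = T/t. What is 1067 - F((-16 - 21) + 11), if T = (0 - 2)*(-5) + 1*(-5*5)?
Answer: 27727/26 ≈ 1066.4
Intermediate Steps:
T = -15 (T = -2*(-5) + 1*(-25) = 10 - 25 = -15)
F(t) = -15/t
1067 - F((-16 - 21) + 11) = 1067 - (-15)/((-16 - 21) + 11) = 1067 - (-15)/(-37 + 11) = 1067 - (-15)/(-26) = 1067 - (-15)*(-1)/26 = 1067 - 1*15/26 = 1067 - 15/26 = 27727/26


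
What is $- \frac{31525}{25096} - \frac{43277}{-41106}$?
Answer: $- \frac{8068733}{39676776} \approx -0.20336$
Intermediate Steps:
$- \frac{31525}{25096} - \frac{43277}{-41106} = \left(-31525\right) \frac{1}{25096} - - \frac{3329}{3162} = - \frac{31525}{25096} + \frac{3329}{3162} = - \frac{8068733}{39676776}$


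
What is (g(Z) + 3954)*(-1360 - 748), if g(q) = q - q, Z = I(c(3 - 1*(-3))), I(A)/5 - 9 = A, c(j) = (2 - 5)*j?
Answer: -8335032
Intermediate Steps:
c(j) = -3*j
I(A) = 45 + 5*A
Z = -45 (Z = 45 + 5*(-3*(3 - 1*(-3))) = 45 + 5*(-3*(3 + 3)) = 45 + 5*(-3*6) = 45 + 5*(-18) = 45 - 90 = -45)
g(q) = 0
(g(Z) + 3954)*(-1360 - 748) = (0 + 3954)*(-1360 - 748) = 3954*(-2108) = -8335032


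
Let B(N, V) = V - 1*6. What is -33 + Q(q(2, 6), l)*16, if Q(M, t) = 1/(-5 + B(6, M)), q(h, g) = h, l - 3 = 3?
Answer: -313/9 ≈ -34.778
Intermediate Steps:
B(N, V) = -6 + V (B(N, V) = V - 6 = -6 + V)
l = 6 (l = 3 + 3 = 6)
Q(M, t) = 1/(-11 + M) (Q(M, t) = 1/(-5 + (-6 + M)) = 1/(-11 + M))
-33 + Q(q(2, 6), l)*16 = -33 + 16/(-11 + 2) = -33 + 16/(-9) = -33 - ⅑*16 = -33 - 16/9 = -313/9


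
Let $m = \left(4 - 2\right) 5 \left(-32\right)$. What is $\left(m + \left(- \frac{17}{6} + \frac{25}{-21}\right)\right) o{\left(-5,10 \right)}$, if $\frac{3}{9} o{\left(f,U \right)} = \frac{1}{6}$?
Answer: $- \frac{13609}{84} \approx -162.01$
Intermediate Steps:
$o{\left(f,U \right)} = \frac{1}{2}$ ($o{\left(f,U \right)} = \frac{3}{6} = 3 \cdot \frac{1}{6} = \frac{1}{2}$)
$m = -320$ ($m = 2 \cdot 5 \left(-32\right) = 10 \left(-32\right) = -320$)
$\left(m + \left(- \frac{17}{6} + \frac{25}{-21}\right)\right) o{\left(-5,10 \right)} = \left(-320 + \left(- \frac{17}{6} + \frac{25}{-21}\right)\right) \frac{1}{2} = \left(-320 + \left(\left(-17\right) \frac{1}{6} + 25 \left(- \frac{1}{21}\right)\right)\right) \frac{1}{2} = \left(-320 - \frac{169}{42}\right) \frac{1}{2} = \left(- \frac{13609}{42}\right) \frac{1}{2} = - \frac{13609}{84}$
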